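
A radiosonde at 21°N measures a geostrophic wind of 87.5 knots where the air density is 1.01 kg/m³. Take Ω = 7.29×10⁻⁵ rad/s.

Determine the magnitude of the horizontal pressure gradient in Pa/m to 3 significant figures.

Coriolis parameter at 21°N:
f = 2Ω sin φ = 2 × 7.29×10⁻⁵ × sin 21° = 5.23×10⁻⁵ s⁻¹
Wind speed in SI: 87.5 knots = 45.0 m/s
Geostrophic balance rearranged: |∂P/∂n| = f ρ V_g
|∂P/∂n| = 5.23×10⁻⁵ × 1.01 × 45.0 = 2.38×10⁻³ Pa/m

2.38×10⁻³ Pa/m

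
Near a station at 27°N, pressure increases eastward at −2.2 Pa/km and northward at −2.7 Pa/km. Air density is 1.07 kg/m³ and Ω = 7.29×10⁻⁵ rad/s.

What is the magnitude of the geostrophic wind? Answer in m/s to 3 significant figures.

Coriolis parameter at 27°N:
f = 2Ω sin φ = 2 × 7.29×10⁻⁵ × sin 27° = 6.62×10⁻⁵ s⁻¹
Component geostrophic relations (x east, y north):
u_g = −(1/(fρ)) ∂P/∂y,  v_g = (1/(fρ)) ∂P/∂x
u_g = −(−2.7×10⁻³)/(6.62×10⁻⁵ × 1.07) = 38.1 m/s;  v_g = (−2.2×10⁻³)/(6.62×10⁻⁵ × 1.07) = −31.1 m/s
|V_g| = √(u_g² + v_g²) = 49.2 m/s

49.2 m/s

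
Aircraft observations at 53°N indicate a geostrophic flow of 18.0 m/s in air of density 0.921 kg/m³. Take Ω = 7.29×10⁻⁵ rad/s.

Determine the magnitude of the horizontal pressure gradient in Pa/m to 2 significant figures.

1.9×10⁻³ Pa/m

Coriolis parameter at 53°N:
f = 2Ω sin φ = 2 × 7.29×10⁻⁵ × sin 53° = 1.16×10⁻⁴ s⁻¹
Geostrophic balance rearranged: |∂P/∂n| = f ρ V_g
|∂P/∂n| = 1.16×10⁻⁴ × 0.921 × 18.0 = 1.93×10⁻³ Pa/m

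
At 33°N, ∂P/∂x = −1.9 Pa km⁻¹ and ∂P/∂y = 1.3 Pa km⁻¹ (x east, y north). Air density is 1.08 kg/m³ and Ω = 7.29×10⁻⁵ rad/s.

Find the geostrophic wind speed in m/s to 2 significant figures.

Coriolis parameter at 33°N:
f = 2Ω sin φ = 2 × 7.29×10⁻⁵ × sin 33° = 7.94×10⁻⁵ s⁻¹
Component geostrophic relations (x east, y north):
u_g = −(1/(fρ)) ∂P/∂y,  v_g = (1/(fρ)) ∂P/∂x
u_g = −(1.3×10⁻³)/(7.94×10⁻⁵ × 1.08) = −15.2 m/s;  v_g = (−1.9×10⁻³)/(7.94×10⁻⁵ × 1.08) = −22.2 m/s
|V_g| = √(u_g² + v_g²) = 26.8 m/s

27 m/s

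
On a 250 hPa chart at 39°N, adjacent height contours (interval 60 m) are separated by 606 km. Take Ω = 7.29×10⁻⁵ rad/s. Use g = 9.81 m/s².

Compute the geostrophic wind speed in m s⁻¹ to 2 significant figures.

Coriolis parameter at 39°N:
f = 2Ω sin φ = 2 × 7.29×10⁻⁵ × sin 39° = 9.18×10⁻⁵ s⁻¹
Height gradient: |∂Z/∂n| = 60 m / 606000 m = 9.90×10⁻⁵
On a pressure surface, geostrophic balance gives V_g = (g/f)|∂Z/∂n|:
V_g = 9.81 × 9.90×10⁻⁵ / 9.18×10⁻⁵ = 10.6 m/s

11 m s⁻¹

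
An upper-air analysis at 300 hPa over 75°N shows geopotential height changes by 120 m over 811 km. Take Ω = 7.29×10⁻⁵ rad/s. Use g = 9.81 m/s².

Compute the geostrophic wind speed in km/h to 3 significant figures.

37.1 km/h

Coriolis parameter at 75°N:
f = 2Ω sin φ = 2 × 7.29×10⁻⁵ × sin 75° = 1.41×10⁻⁴ s⁻¹
Height gradient: |∂Z/∂n| = 120 m / 811000 m = 1.48×10⁻⁴
On a pressure surface, geostrophic balance gives V_g = (g/f)|∂Z/∂n|:
V_g = 9.81 × 1.48×10⁻⁴ / 1.41×10⁻⁴ = 10.3 m/s
Converting: 10.3 m/s × 3.6 = 37.1 km/h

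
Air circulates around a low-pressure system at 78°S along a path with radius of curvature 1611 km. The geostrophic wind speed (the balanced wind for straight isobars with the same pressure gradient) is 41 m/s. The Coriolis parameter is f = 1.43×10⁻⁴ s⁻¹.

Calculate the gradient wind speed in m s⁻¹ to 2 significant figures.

36 m s⁻¹

Around a low, centrifugal force acts outward with Coriolis, so pressure-gradient force balances both:
(1/ρ)|∂P/∂n| = fV + V²/R  →  V² + fR·V − fR·V_g = 0
With fR = 1.43×10⁻⁴ × 1611×10³ m = 230 m/s:
V = [−fR + √((fR)² + 4 fR V_g)]/2 = [−230 + √(230² + 4×230×41)]/2 = 35.5 m/s
Subgeostrophic (V < V_g = 41 m/s), as expected around a low.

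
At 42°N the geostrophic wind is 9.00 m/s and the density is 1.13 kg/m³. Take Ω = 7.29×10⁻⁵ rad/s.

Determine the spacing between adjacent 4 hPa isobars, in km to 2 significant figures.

Coriolis parameter at 42°N:
f = 2Ω sin φ = 2 × 7.29×10⁻⁵ × sin 42° = 9.76×10⁻⁵ s⁻¹
Geostrophic balance rearranged: |∂P/∂n| = f ρ V_g
|∂P/∂n| = 9.76×10⁻⁵ × 1.13 × 9.00 = 9.92×10⁻⁴ Pa/m
Isobar spacing: Δn = ΔP/|∂P/∂n| = 400 Pa / 9.92×10⁻⁴ Pa/m = 403154 m ≈ 400 km

400 km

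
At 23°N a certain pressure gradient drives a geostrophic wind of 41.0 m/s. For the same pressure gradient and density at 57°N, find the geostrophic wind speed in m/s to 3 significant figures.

With the same pressure gradient and density, V_g ∝ 1/f ∝ 1/sin φ.
V₂ = V₁ · sin φ₁ / sin φ₂ = 41.0 × sin 23° / sin 57°
V₂ = 41.0 × 0.3907/0.8387 = 19.1 m/s

19.1 m/s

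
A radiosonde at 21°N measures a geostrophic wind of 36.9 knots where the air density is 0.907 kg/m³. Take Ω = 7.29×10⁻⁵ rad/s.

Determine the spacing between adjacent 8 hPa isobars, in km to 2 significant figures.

Coriolis parameter at 21°N:
f = 2Ω sin φ = 2 × 7.29×10⁻⁵ × sin 21° = 5.23×10⁻⁵ s⁻¹
Wind speed in SI: 36.9 knots = 19.0 m/s
Geostrophic balance rearranged: |∂P/∂n| = f ρ V_g
|∂P/∂n| = 5.23×10⁻⁵ × 0.907 × 19.0 = 9.00×10⁻⁴ Pa/m
Isobar spacing: Δn = ΔP/|∂P/∂n| = 800 Pa / 9.00×10⁻⁴ Pa/m = 889266 m ≈ 890 km

890 km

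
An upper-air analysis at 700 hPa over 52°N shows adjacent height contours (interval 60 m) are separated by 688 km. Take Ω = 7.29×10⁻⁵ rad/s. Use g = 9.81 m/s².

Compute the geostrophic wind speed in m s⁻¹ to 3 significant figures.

Coriolis parameter at 52°N:
f = 2Ω sin φ = 2 × 7.29×10⁻⁵ × sin 52° = 1.15×10⁻⁴ s⁻¹
Height gradient: |∂Z/∂n| = 60 m / 688000 m = 8.72×10⁻⁵
On a pressure surface, geostrophic balance gives V_g = (g/f)|∂Z/∂n|:
V_g = 9.81 × 8.72×10⁻⁵ / 1.15×10⁻⁴ = 7.45 m/s

7.45 m s⁻¹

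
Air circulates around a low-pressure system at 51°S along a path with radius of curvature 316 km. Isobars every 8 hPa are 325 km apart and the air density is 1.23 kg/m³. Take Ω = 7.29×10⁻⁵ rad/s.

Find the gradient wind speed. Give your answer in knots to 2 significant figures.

Coriolis parameter at 51°S:
f = 2Ω sin φ = 2 × 7.29×10⁻⁵ × sin 51° = 1.13×10⁻⁴ s⁻¹
Pressure gradient: |∂P/∂n| = 800 Pa / 325000 m = 2.46×10⁻³ Pa/m
Geostrophic speed: V_g = |∂P/∂n|/(fρ) = 2.46×10⁻³/(1.13×10⁻⁴ × 1.23) = 17.7 m/s
Around a low, centrifugal force acts outward with Coriolis, so pressure-gradient force balances both:
(1/ρ)|∂P/∂n| = fV + V²/R  →  V² + fR·V − fR·V_g = 0
With fR = 1.13×10⁻⁴ × 316×10³ m = 35.8 m/s:
V = [−fR + √((fR)² + 4 fR V_g)]/2 = [−35.8 + √(35.8² + 4×35.8×17.7)]/2 = 13 m/s
Subgeostrophic (V < V_g = 17.7 m/s), as expected around a low.
Converting: 13 m/s × 1.944 = 25 knots

25 knots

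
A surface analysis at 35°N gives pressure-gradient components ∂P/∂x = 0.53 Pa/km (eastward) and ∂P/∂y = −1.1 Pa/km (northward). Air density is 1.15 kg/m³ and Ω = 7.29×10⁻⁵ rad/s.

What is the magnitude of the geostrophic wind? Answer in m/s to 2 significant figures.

Coriolis parameter at 35°N:
f = 2Ω sin φ = 2 × 7.29×10⁻⁵ × sin 35° = 8.36×10⁻⁵ s⁻¹
Component geostrophic relations (x east, y north):
u_g = −(1/(fρ)) ∂P/∂y,  v_g = (1/(fρ)) ∂P/∂x
u_g = −(−1.1×10⁻³)/(8.36×10⁻⁵ × 1.15) = 11.4 m/s;  v_g = (0.53×10⁻³)/(8.36×10⁻⁵ × 1.15) = 5.51 m/s
|V_g| = √(u_g² + v_g²) = 12.7 m/s

13 m/s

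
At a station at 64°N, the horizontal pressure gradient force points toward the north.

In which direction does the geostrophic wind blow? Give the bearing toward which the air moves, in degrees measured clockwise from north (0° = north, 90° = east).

The pressure-gradient force points toward the north (bearing 000°).
Geostrophic balance: in the Northern Hemisphere the Coriolis force deflects motion to the right, so the geostrophic wind blows 90° to the right of the pressure-gradient force (low pressure on the left).
Rotating 000° by 90° clockwise gives 090° — the wind blows toward the east.

090°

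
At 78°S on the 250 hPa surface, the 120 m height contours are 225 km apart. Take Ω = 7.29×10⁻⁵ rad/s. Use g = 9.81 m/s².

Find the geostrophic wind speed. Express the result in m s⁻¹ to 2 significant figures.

Coriolis parameter at 78°S:
f = 2Ω sin φ = 2 × 7.29×10⁻⁵ × sin 78° = 1.43×10⁻⁴ s⁻¹
Height gradient: |∂Z/∂n| = 120 m / 225000 m = 5.33×10⁻⁴
On a pressure surface, geostrophic balance gives V_g = (g/f)|∂Z/∂n|:
V_g = 9.81 × 5.33×10⁻⁴ / 1.43×10⁻⁴ = 36.7 m/s

37 m s⁻¹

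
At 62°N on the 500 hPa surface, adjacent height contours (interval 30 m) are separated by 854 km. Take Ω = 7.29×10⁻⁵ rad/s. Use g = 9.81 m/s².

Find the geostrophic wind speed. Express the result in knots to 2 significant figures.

Coriolis parameter at 62°N:
f = 2Ω sin φ = 2 × 7.29×10⁻⁵ × sin 62° = 1.29×10⁻⁴ s⁻¹
Height gradient: |∂Z/∂n| = 30 m / 854000 m = 3.51×10⁻⁵
On a pressure surface, geostrophic balance gives V_g = (g/f)|∂Z/∂n|:
V_g = 9.81 × 3.51×10⁻⁵ / 1.29×10⁻⁴ = 2.68 m/s
Converting: 2.68 m/s × 1.944 = 5.2 knots

5.2 knots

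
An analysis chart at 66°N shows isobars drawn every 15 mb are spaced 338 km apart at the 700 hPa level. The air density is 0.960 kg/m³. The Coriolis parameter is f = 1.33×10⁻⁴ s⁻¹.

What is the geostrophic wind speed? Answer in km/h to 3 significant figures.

125 km/h

Pressure gradient: |∂P/∂n| = 1500 Pa / 338000 m = 4.44×10⁻³ Pa/m
Geostrophic balance (pressure-gradient force = Coriolis force):
V_g = (1/(fρ)) |∂P/∂n| = 4.44×10⁻³ / (1.33×10⁻⁴ × 0.960) = 34.8 m/s
Converting: 34.8 m/s × 3.6 = 125 km/h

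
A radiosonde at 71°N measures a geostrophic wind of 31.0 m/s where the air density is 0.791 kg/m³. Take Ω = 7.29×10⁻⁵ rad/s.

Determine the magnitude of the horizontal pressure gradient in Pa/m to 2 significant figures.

3.4×10⁻³ Pa/m

Coriolis parameter at 71°N:
f = 2Ω sin φ = 2 × 7.29×10⁻⁵ × sin 71° = 1.38×10⁻⁴ s⁻¹
Geostrophic balance rearranged: |∂P/∂n| = f ρ V_g
|∂P/∂n| = 1.38×10⁻⁴ × 0.791 × 31.0 = 3.38×10⁻³ Pa/m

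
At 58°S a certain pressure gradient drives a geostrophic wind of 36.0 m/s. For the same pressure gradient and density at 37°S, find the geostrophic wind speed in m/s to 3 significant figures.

50.7 m/s

With the same pressure gradient and density, V_g ∝ 1/f ∝ 1/sin φ.
V₂ = V₁ · sin φ₁ / sin φ₂ = 36.0 × sin 58° / sin 37°
V₂ = 36.0 × 0.8480/0.6018 = 50.7 m/s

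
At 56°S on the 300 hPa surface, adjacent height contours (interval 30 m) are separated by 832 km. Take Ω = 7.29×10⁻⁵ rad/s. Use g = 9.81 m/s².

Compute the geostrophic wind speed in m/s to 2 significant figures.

2.9 m/s

Coriolis parameter at 56°S:
f = 2Ω sin φ = 2 × 7.29×10⁻⁵ × sin 56° = 1.21×10⁻⁴ s⁻¹
Height gradient: |∂Z/∂n| = 30 m / 832000 m = 3.61×10⁻⁵
On a pressure surface, geostrophic balance gives V_g = (g/f)|∂Z/∂n|:
V_g = 9.81 × 3.61×10⁻⁵ / 1.21×10⁻⁴ = 2.93 m/s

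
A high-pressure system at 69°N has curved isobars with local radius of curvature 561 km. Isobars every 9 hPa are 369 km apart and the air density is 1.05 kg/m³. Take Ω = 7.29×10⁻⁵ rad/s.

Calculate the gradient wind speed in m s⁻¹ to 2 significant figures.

26 m s⁻¹

Coriolis parameter at 69°N:
f = 2Ω sin φ = 2 × 7.29×10⁻⁵ × sin 69° = 1.36×10⁻⁴ s⁻¹
Pressure gradient: |∂P/∂n| = 900 Pa / 369000 m = 2.44×10⁻³ Pa/m
Geostrophic speed: V_g = |∂P/∂n|/(fρ) = 2.44×10⁻³/(1.36×10⁻⁴ × 1.05) = 17.1 m/s
Around a high, pressure-gradient force acts outward with centrifugal, so Coriolis balances both:
fV = (1/ρ)|∂P/∂n| + V²/R  →  V² − fR·V + fR·V_g = 0
With fR = 1.36×10⁻⁴ × 561×10³ m = 76.4 m/s:
V = [fR − √((fR)² − 4 fR V_g)]/2 = [76.4 − √(76.4² − 4×76.4×17.1)]/2 = 25.7 m/s
Supergeostrophic (V > V_g = 17.1 m/s), as expected around a high.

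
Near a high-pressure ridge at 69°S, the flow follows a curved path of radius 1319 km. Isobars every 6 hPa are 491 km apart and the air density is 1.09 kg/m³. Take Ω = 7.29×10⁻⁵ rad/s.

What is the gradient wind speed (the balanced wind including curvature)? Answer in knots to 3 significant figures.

Coriolis parameter at 69°S:
f = 2Ω sin φ = 2 × 7.29×10⁻⁵ × sin 69° = 1.36×10⁻⁴ s⁻¹
Pressure gradient: |∂P/∂n| = 600 Pa / 491000 m = 1.22×10⁻³ Pa/m
Geostrophic speed: V_g = |∂P/∂n|/(fρ) = 1.22×10⁻³/(1.36×10⁻⁴ × 1.09) = 8.24 m/s
Around a high, pressure-gradient force acts outward with centrifugal, so Coriolis balances both:
fV = (1/ρ)|∂P/∂n| + V²/R  →  V² − fR·V + fR·V_g = 0
With fR = 1.36×10⁻⁴ × 1319×10³ m = 180 m/s:
V = [fR − √((fR)² − 4 fR V_g)]/2 = [180 − √(180² − 4×180×8.24)]/2 = 8.65 m/s
Supergeostrophic (V > V_g = 8.24 m/s), as expected around a high.
Converting: 8.65 m/s × 1.944 = 16.8 knots

16.8 knots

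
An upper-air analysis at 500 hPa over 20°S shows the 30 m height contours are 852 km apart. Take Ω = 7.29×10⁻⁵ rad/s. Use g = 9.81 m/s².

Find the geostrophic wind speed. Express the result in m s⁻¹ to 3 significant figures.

Coriolis parameter at 20°S:
f = 2Ω sin φ = 2 × 7.29×10⁻⁵ × sin 20° = 4.99×10⁻⁵ s⁻¹
Height gradient: |∂Z/∂n| = 30 m / 852000 m = 3.52×10⁻⁵
On a pressure surface, geostrophic balance gives V_g = (g/f)|∂Z/∂n|:
V_g = 9.81 × 3.52×10⁻⁵ / 4.99×10⁻⁵ = 6.93 m/s

6.93 m s⁻¹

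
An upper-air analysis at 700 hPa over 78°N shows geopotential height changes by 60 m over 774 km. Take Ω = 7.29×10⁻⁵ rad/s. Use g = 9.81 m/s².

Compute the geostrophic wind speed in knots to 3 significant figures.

Coriolis parameter at 78°N:
f = 2Ω sin φ = 2 × 7.29×10⁻⁵ × sin 78° = 1.43×10⁻⁴ s⁻¹
Height gradient: |∂Z/∂n| = 60 m / 774000 m = 7.75×10⁻⁵
On a pressure surface, geostrophic balance gives V_g = (g/f)|∂Z/∂n|:
V_g = 9.81 × 7.75×10⁻⁵ / 1.43×10⁻⁴ = 5.33 m/s
Converting: 5.33 m/s × 1.944 = 10.4 knots

10.4 knots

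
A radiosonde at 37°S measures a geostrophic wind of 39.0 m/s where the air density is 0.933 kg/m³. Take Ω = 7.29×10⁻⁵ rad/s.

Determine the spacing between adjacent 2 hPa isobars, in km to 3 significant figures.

Coriolis parameter at 37°S:
f = 2Ω sin φ = 2 × 7.29×10⁻⁵ × sin 37° = 8.77×10⁻⁵ s⁻¹
Geostrophic balance rearranged: |∂P/∂n| = f ρ V_g
|∂P/∂n| = 8.77×10⁻⁵ × 0.933 × 39.0 = 3.19×10⁻³ Pa/m
Isobar spacing: Δn = ΔP/|∂P/∂n| = 200 Pa / 3.19×10⁻³ Pa/m = 62642 m ≈ 62.6 km

62.6 km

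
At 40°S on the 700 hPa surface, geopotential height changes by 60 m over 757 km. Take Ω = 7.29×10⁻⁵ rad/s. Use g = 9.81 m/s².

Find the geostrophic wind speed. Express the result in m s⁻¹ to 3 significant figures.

Coriolis parameter at 40°S:
f = 2Ω sin φ = 2 × 7.29×10⁻⁵ × sin 40° = 9.37×10⁻⁵ s⁻¹
Height gradient: |∂Z/∂n| = 60 m / 757000 m = 7.93×10⁻⁵
On a pressure surface, geostrophic balance gives V_g = (g/f)|∂Z/∂n|:
V_g = 9.81 × 7.93×10⁻⁵ / 9.37×10⁻⁵ = 8.30 m/s

8.30 m s⁻¹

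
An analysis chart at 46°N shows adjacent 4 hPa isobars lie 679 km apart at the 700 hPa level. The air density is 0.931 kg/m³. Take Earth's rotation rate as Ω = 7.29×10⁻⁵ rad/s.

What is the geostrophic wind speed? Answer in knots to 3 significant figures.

Coriolis parameter at 46°N:
f = 2Ω sin φ = 2 × 7.29×10⁻⁵ × sin 46° = 1.05×10⁻⁴ s⁻¹
Pressure gradient: |∂P/∂n| = 400 Pa / 679000 m = 5.89×10⁻⁴ Pa/m
Geostrophic balance (pressure-gradient force = Coriolis force):
V_g = (1/(fρ)) |∂P/∂n| = 5.89×10⁻⁴ / (1.05×10⁻⁴ × 0.931) = 6.03 m/s
Converting: 6.03 m/s × 1.944 = 11.7 knots

11.7 knots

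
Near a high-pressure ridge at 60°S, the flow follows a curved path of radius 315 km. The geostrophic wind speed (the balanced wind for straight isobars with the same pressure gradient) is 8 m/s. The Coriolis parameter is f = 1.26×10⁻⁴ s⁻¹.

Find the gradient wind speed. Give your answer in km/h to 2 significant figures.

Around a high, pressure-gradient force acts outward with centrifugal, so Coriolis balances both:
fV = (1/ρ)|∂P/∂n| + V²/R  →  V² − fR·V + fR·V_g = 0
With fR = 1.26×10⁻⁴ × 315×10³ m = 39.7 m/s:
V = [fR − √((fR)² − 4 fR V_g)]/2 = [39.7 − √(39.7² − 4×39.7×8)]/2 = 11.1 m/s
Supergeostrophic (V > V_g = 8 m/s), as expected around a high.
Converting: 11.1 m/s × 3.6 = 40 km/h

40 km/h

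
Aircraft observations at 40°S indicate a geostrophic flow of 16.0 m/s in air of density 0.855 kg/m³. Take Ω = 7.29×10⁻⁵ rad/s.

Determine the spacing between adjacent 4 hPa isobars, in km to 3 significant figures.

Coriolis parameter at 40°S:
f = 2Ω sin φ = 2 × 7.29×10⁻⁵ × sin 40° = 9.37×10⁻⁵ s⁻¹
Geostrophic balance rearranged: |∂P/∂n| = f ρ V_g
|∂P/∂n| = 9.37×10⁻⁵ × 0.855 × 16.0 = 1.28×10⁻³ Pa/m
Isobar spacing: Δn = ΔP/|∂P/∂n| = 400 Pa / 1.28×10⁻³ Pa/m = 311996 m ≈ 312 km

312 km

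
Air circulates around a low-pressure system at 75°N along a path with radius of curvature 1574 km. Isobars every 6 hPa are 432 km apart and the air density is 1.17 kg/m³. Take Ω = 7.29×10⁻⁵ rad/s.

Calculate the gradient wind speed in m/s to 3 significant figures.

Coriolis parameter at 75°N:
f = 2Ω sin φ = 2 × 7.29×10⁻⁵ × sin 75° = 1.41×10⁻⁴ s⁻¹
Pressure gradient: |∂P/∂n| = 600 Pa / 432000 m = 1.39×10⁻³ Pa/m
Geostrophic speed: V_g = |∂P/∂n|/(fρ) = 1.39×10⁻³/(1.41×10⁻⁴ × 1.17) = 8.43 m/s
Around a low, centrifugal force acts outward with Coriolis, so pressure-gradient force balances both:
(1/ρ)|∂P/∂n| = fV + V²/R  →  V² + fR·V − fR·V_g = 0
With fR = 1.41×10⁻⁴ × 1574×10³ m = 222 m/s:
V = [−fR + √((fR)² + 4 fR V_g)]/2 = [−222 + √(222² + 4×222×8.43)]/2 = 8.13 m/s
Subgeostrophic (V < V_g = 8.43 m/s), as expected around a low.

8.13 m/s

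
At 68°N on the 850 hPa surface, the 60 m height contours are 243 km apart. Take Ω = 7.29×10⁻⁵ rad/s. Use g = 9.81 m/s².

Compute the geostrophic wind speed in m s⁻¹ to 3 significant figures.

17.9 m s⁻¹

Coriolis parameter at 68°N:
f = 2Ω sin φ = 2 × 7.29×10⁻⁵ × sin 68° = 1.35×10⁻⁴ s⁻¹
Height gradient: |∂Z/∂n| = 60 m / 243000 m = 2.47×10⁻⁴
On a pressure surface, geostrophic balance gives V_g = (g/f)|∂Z/∂n|:
V_g = 9.81 × 2.47×10⁻⁴ / 1.35×10⁻⁴ = 17.9 m/s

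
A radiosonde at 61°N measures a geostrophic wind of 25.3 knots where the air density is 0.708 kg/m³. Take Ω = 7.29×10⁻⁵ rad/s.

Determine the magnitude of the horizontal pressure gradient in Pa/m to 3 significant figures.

1.18×10⁻³ Pa/m

Coriolis parameter at 61°N:
f = 2Ω sin φ = 2 × 7.29×10⁻⁵ × sin 61° = 1.28×10⁻⁴ s⁻¹
Wind speed in SI: 25.3 knots = 13.0 m/s
Geostrophic balance rearranged: |∂P/∂n| = f ρ V_g
|∂P/∂n| = 1.28×10⁻⁴ × 0.708 × 13.0 = 1.18×10⁻³ Pa/m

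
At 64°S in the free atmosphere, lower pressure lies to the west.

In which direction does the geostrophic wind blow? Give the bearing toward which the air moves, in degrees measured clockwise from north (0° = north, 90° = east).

The pressure-gradient force points toward the west (bearing 270°).
Geostrophic balance: in the Southern Hemisphere the Coriolis force deflects motion to the left, so the geostrophic wind blows 90° to the left of the pressure-gradient force (low pressure on the right).
Rotating 270° by 90° counterclockwise gives 180° — the wind blows toward the south.

180°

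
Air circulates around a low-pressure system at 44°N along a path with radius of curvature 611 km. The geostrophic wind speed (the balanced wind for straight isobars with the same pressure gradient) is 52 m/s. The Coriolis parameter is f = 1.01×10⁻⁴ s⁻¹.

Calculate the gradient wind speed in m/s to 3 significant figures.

Around a low, centrifugal force acts outward with Coriolis, so pressure-gradient force balances both:
(1/ρ)|∂P/∂n| = fV + V²/R  →  V² + fR·V − fR·V_g = 0
With fR = 1.01×10⁻⁴ × 611×10³ m = 61.7 m/s:
V = [−fR + √((fR)² + 4 fR V_g)]/2 = [−61.7 + √(61.7² + 4×61.7×52)]/2 = 33.7 m/s
Subgeostrophic (V < V_g = 52 m/s), as expected around a low.

33.7 m/s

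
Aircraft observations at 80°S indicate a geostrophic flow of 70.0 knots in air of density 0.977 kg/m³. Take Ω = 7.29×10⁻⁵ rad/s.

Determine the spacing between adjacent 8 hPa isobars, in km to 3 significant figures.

158 km

Coriolis parameter at 80°S:
f = 2Ω sin φ = 2 × 7.29×10⁻⁵ × sin 80° = 1.44×10⁻⁴ s⁻¹
Wind speed in SI: 70.0 knots = 36.0 m/s
Geostrophic balance rearranged: |∂P/∂n| = f ρ V_g
|∂P/∂n| = 1.44×10⁻⁴ × 0.977 × 36.0 = 5.05×10⁻³ Pa/m
Isobar spacing: Δn = ΔP/|∂P/∂n| = 800 Pa / 5.05×10⁻³ Pa/m = 158362 m ≈ 158 km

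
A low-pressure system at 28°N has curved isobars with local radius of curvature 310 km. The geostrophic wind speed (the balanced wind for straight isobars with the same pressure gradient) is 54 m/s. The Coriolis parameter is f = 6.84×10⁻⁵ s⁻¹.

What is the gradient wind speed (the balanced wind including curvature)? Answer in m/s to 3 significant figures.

24.9 m/s

Around a low, centrifugal force acts outward with Coriolis, so pressure-gradient force balances both:
(1/ρ)|∂P/∂n| = fV + V²/R  →  V² + fR·V − fR·V_g = 0
With fR = 6.84×10⁻⁵ × 310×10³ m = 21.2 m/s:
V = [−fR + √((fR)² + 4 fR V_g)]/2 = [−21.2 + √(21.2² + 4×21.2×54)]/2 = 24.9 m/s
Subgeostrophic (V < V_g = 54 m/s), as expected around a low.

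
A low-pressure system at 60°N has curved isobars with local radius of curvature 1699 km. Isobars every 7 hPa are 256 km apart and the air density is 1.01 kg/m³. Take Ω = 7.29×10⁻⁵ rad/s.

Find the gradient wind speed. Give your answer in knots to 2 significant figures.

38 knots

Coriolis parameter at 60°N:
f = 2Ω sin φ = 2 × 7.29×10⁻⁵ × sin 60° = 1.26×10⁻⁴ s⁻¹
Pressure gradient: |∂P/∂n| = 700 Pa / 256000 m = 2.73×10⁻³ Pa/m
Geostrophic speed: V_g = |∂P/∂n|/(fρ) = 2.73×10⁻³/(1.26×10⁻⁴ × 1.01) = 21.4 m/s
Around a low, centrifugal force acts outward with Coriolis, so pressure-gradient force balances both:
(1/ρ)|∂P/∂n| = fV + V²/R  →  V² + fR·V − fR·V_g = 0
With fR = 1.26×10⁻⁴ × 1699×10³ m = 215 m/s:
V = [−fR + √((fR)² + 4 fR V_g)]/2 = [−215 + √(215² + 4×215×21.4)]/2 = 19.6 m/s
Subgeostrophic (V < V_g = 21.4 m/s), as expected around a low.
Converting: 19.6 m/s × 1.944 = 38 knots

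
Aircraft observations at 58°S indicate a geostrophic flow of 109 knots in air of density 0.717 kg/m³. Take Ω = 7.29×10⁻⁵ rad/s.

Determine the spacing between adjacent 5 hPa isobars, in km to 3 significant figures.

Coriolis parameter at 58°S:
f = 2Ω sin φ = 2 × 7.29×10⁻⁵ × sin 58° = 1.24×10⁻⁴ s⁻¹
Wind speed in SI: 109 knots = 56.1 m/s
Geostrophic balance rearranged: |∂P/∂n| = f ρ V_g
|∂P/∂n| = 1.24×10⁻⁴ × 0.717 × 56.1 = 4.97×10⁻³ Pa/m
Isobar spacing: Δn = ΔP/|∂P/∂n| = 500 Pa / 4.97×10⁻³ Pa/m = 100579 m ≈ 101 km

101 km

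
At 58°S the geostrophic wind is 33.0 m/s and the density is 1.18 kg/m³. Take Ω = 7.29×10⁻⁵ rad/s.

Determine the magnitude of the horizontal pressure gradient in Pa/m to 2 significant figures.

4.8×10⁻³ Pa/m

Coriolis parameter at 58°S:
f = 2Ω sin φ = 2 × 7.29×10⁻⁵ × sin 58° = 1.24×10⁻⁴ s⁻¹
Geostrophic balance rearranged: |∂P/∂n| = f ρ V_g
|∂P/∂n| = 1.24×10⁻⁴ × 1.18 × 33.0 = 4.81×10⁻³ Pa/m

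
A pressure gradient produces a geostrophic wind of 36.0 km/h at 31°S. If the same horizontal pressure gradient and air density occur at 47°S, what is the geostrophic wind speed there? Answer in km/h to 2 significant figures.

25 km/h

With the same pressure gradient and density, V_g ∝ 1/f ∝ 1/sin φ.
V₂ = V₁ · sin φ₁ / sin φ₂ = 36.0 × sin 31° / sin 47°
V₂ = 36.0 × 0.5150/0.7314 = 25 km/h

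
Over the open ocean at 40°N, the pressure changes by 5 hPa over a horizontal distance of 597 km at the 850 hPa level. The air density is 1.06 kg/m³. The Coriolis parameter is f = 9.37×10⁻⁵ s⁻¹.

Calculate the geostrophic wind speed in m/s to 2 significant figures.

8.4 m/s

Pressure gradient: |∂P/∂n| = 500 Pa / 597000 m = 8.38×10⁻⁴ Pa/m
Geostrophic balance (pressure-gradient force = Coriolis force):
V_g = (1/(fρ)) |∂P/∂n| = 8.38×10⁻⁴ / (9.37×10⁻⁵ × 1.06) = 8.43 m/s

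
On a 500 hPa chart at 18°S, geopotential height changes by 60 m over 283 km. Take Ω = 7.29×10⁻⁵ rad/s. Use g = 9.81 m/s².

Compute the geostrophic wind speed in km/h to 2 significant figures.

170 km/h

Coriolis parameter at 18°S:
f = 2Ω sin φ = 2 × 7.29×10⁻⁵ × sin 18° = 4.51×10⁻⁵ s⁻¹
Height gradient: |∂Z/∂n| = 60 m / 283000 m = 2.12×10⁻⁴
On a pressure surface, geostrophic balance gives V_g = (g/f)|∂Z/∂n|:
V_g = 9.81 × 2.12×10⁻⁴ / 4.51×10⁻⁵ = 46.2 m/s
Converting: 46.2 m/s × 3.6 = 170 km/h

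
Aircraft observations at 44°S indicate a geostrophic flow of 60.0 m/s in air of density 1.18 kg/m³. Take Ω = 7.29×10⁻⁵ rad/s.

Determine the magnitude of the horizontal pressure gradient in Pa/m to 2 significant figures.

7.2×10⁻³ Pa/m

Coriolis parameter at 44°S:
f = 2Ω sin φ = 2 × 7.29×10⁻⁵ × sin 44° = 1.01×10⁻⁴ s⁻¹
Geostrophic balance rearranged: |∂P/∂n| = f ρ V_g
|∂P/∂n| = 1.01×10⁻⁴ × 1.18 × 60.0 = 7.17×10⁻³ Pa/m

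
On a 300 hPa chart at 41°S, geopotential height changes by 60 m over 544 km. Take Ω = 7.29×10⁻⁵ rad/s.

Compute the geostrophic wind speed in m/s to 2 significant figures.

11 m/s

Coriolis parameter at 41°S:
f = 2Ω sin φ = 2 × 7.29×10⁻⁵ × sin 41° = 9.57×10⁻⁵ s⁻¹
Height gradient: |∂Z/∂n| = 60 m / 544000 m = 1.10×10⁻⁴
On a pressure surface, geostrophic balance gives V_g = (g/f)|∂Z/∂n|:
V_g = 9.81 × 1.10×10⁻⁴ / 9.57×10⁻⁵ = 11.3 m/s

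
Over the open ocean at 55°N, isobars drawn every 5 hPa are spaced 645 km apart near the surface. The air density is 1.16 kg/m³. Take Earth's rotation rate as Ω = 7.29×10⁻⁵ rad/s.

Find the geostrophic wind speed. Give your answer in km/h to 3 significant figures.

20.1 km/h

Coriolis parameter at 55°N:
f = 2Ω sin φ = 2 × 7.29×10⁻⁵ × sin 55° = 1.19×10⁻⁴ s⁻¹
Pressure gradient: |∂P/∂n| = 500 Pa / 645000 m = 7.75×10⁻⁴ Pa/m
Geostrophic balance (pressure-gradient force = Coriolis force):
V_g = (1/(fρ)) |∂P/∂n| = 7.75×10⁻⁴ / (1.19×10⁻⁴ × 1.16) = 5.60 m/s
Converting: 5.60 m/s × 3.6 = 20.1 km/h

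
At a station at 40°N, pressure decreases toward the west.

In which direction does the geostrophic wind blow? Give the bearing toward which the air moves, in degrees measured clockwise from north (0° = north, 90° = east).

000°

The pressure-gradient force points toward the west (bearing 270°).
Geostrophic balance: in the Northern Hemisphere the Coriolis force deflects motion to the right, so the geostrophic wind blows 90° to the right of the pressure-gradient force (low pressure on the left).
Rotating 270° by 90° clockwise gives 000° — the wind blows toward the north.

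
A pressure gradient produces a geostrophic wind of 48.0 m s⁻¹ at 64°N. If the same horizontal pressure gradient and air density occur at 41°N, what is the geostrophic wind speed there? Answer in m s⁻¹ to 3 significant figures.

65.8 m s⁻¹

With the same pressure gradient and density, V_g ∝ 1/f ∝ 1/sin φ.
V₂ = V₁ · sin φ₁ / sin φ₂ = 48.0 × sin 64° / sin 41°
V₂ = 48.0 × 0.8988/0.6561 = 65.8 m s⁻¹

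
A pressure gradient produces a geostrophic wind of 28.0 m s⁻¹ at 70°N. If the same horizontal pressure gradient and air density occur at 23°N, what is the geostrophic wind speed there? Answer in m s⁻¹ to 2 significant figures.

67 m s⁻¹

With the same pressure gradient and density, V_g ∝ 1/f ∝ 1/sin φ.
V₂ = V₁ · sin φ₁ / sin φ₂ = 28.0 × sin 70° / sin 23°
V₂ = 28.0 × 0.9397/0.3907 = 67 m s⁻¹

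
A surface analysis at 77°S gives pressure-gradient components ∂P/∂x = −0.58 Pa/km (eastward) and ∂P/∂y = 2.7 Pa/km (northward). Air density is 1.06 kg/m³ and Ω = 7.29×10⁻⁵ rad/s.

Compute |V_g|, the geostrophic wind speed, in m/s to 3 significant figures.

Coriolis parameter at 77°S:
f = 2Ω sin φ = 2 × 7.29×10⁻⁵ × sin 77° = 1.42×10⁻⁴ s⁻¹
In the Southern Hemisphere f is negative: f = −1.42×10⁻⁴ s⁻¹.
Component geostrophic relations (x east, y north):
u_g = −(1/(fρ)) ∂P/∂y,  v_g = (1/(fρ)) ∂P/∂x
u_g = −(2.7×10⁻³)/(−1.42×10⁻⁴ × 1.06) = 17.9 m/s;  v_g = (−0.58×10⁻³)/(−1.42×10⁻⁴ × 1.06) = 3.85 m/s
|V_g| = √(u_g² + v_g²) = 18.3 m/s

18.3 m/s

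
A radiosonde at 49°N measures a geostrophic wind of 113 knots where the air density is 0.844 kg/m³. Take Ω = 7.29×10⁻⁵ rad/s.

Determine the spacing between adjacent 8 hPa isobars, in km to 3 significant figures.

Coriolis parameter at 49°N:
f = 2Ω sin φ = 2 × 7.29×10⁻⁵ × sin 49° = 1.10×10⁻⁴ s⁻¹
Wind speed in SI: 113 knots = 58.1 m/s
Geostrophic balance rearranged: |∂P/∂n| = f ρ V_g
|∂P/∂n| = 1.10×10⁻⁴ × 0.844 × 58.1 = 5.40×10⁻³ Pa/m
Isobar spacing: Δn = ΔP/|∂P/∂n| = 800 Pa / 5.40×10⁻³ Pa/m = 148181 m ≈ 148 km

148 km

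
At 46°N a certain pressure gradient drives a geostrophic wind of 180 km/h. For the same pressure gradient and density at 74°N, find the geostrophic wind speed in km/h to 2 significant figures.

With the same pressure gradient and density, V_g ∝ 1/f ∝ 1/sin φ.
V₂ = V₁ · sin φ₁ / sin φ₂ = 180 × sin 46° / sin 74°
V₂ = 180 × 0.7193/0.9613 = 130 km/h

130 km/h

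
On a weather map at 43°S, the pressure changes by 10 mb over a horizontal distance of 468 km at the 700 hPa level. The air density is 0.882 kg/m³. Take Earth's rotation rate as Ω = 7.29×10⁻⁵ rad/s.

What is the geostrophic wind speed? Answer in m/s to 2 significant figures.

Coriolis parameter at 43°S:
f = 2Ω sin φ = 2 × 7.29×10⁻⁵ × sin 43° = 9.94×10⁻⁵ s⁻¹
Pressure gradient: |∂P/∂n| = 1000 Pa / 468000 m = 2.14×10⁻³ Pa/m
Geostrophic balance (pressure-gradient force = Coriolis force):
V_g = (1/(fρ)) |∂P/∂n| = 2.14×10⁻³ / (9.94×10⁻⁵ × 0.882) = 24.4 m/s

24 m/s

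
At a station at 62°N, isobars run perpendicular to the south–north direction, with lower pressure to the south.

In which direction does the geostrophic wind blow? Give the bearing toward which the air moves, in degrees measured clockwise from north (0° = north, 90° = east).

The pressure-gradient force points toward the south (bearing 180°).
Geostrophic balance: in the Northern Hemisphere the Coriolis force deflects motion to the right, so the geostrophic wind blows 90° to the right of the pressure-gradient force (low pressure on the left).
Rotating 180° by 90° clockwise gives 270° — the wind blows toward the west.

270°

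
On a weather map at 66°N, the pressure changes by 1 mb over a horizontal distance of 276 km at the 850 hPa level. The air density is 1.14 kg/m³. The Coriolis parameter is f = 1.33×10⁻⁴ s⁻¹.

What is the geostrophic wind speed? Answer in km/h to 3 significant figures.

Pressure gradient: |∂P/∂n| = 100 Pa / 276000 m = 3.62×10⁻⁴ Pa/m
Geostrophic balance (pressure-gradient force = Coriolis force):
V_g = (1/(fρ)) |∂P/∂n| = 3.62×10⁻⁴ / (1.33×10⁻⁴ × 1.14) = 2.39 m/s
Converting: 2.39 m/s × 3.6 = 8.60 km/h

8.60 km/h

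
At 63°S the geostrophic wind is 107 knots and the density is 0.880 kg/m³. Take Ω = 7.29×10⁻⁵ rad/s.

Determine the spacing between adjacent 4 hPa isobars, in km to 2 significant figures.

64 km

Coriolis parameter at 63°S:
f = 2Ω sin φ = 2 × 7.29×10⁻⁵ × sin 63° = 1.30×10⁻⁴ s⁻¹
Wind speed in SI: 107 knots = 55.0 m/s
Geostrophic balance rearranged: |∂P/∂n| = f ρ V_g
|∂P/∂n| = 1.30×10⁻⁴ × 0.880 × 55.0 = 6.29×10⁻³ Pa/m
Isobar spacing: Δn = ΔP/|∂P/∂n| = 400 Pa / 6.29×10⁻³ Pa/m = 63565 m ≈ 64 km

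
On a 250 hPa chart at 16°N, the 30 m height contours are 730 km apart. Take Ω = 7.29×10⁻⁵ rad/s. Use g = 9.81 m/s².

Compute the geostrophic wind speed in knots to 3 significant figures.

19.5 knots

Coriolis parameter at 16°N:
f = 2Ω sin φ = 2 × 7.29×10⁻⁵ × sin 16° = 4.02×10⁻⁵ s⁻¹
Height gradient: |∂Z/∂n| = 30 m / 730000 m = 4.11×10⁻⁵
On a pressure surface, geostrophic balance gives V_g = (g/f)|∂Z/∂n|:
V_g = 9.81 × 4.11×10⁻⁵ / 4.02×10⁻⁵ = 10.0 m/s
Converting: 10.0 m/s × 1.944 = 19.5 knots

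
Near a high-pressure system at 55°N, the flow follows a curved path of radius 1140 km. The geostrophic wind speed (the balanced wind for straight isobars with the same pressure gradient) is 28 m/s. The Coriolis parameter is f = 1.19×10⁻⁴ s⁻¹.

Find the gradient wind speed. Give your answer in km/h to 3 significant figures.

142 km/h

Around a high, pressure-gradient force acts outward with centrifugal, so Coriolis balances both:
fV = (1/ρ)|∂P/∂n| + V²/R  →  V² − fR·V + fR·V_g = 0
With fR = 1.19×10⁻⁴ × 1140×10³ m = 136 m/s:
V = [fR − √((fR)² − 4 fR V_g)]/2 = [136 − √(136² − 4×136×28)]/2 = 39.5 m/s
Supergeostrophic (V > V_g = 28 m/s), as expected around a high.
Converting: 39.5 m/s × 3.6 = 142 km/h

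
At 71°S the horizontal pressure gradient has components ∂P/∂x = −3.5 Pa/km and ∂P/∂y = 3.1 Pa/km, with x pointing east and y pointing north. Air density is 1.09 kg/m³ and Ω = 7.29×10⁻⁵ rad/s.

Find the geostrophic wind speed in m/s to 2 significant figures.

Coriolis parameter at 71°S:
f = 2Ω sin φ = 2 × 7.29×10⁻⁵ × sin 71° = 1.38×10⁻⁴ s⁻¹
In the Southern Hemisphere f is negative: f = −1.38×10⁻⁴ s⁻¹.
Component geostrophic relations (x east, y north):
u_g = −(1/(fρ)) ∂P/∂y,  v_g = (1/(fρ)) ∂P/∂x
u_g = −(3.1×10⁻³)/(−1.38×10⁻⁴ × 1.09) = 20.6 m/s;  v_g = (−3.5×10⁻³)/(−1.38×10⁻⁴ × 1.09) = 23.3 m/s
|V_g| = √(u_g² + v_g²) = 31.1 m/s

31 m/s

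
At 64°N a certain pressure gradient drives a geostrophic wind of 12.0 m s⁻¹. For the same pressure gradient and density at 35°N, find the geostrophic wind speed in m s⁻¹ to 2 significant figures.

19 m s⁻¹

With the same pressure gradient and density, V_g ∝ 1/f ∝ 1/sin φ.
V₂ = V₁ · sin φ₁ / sin φ₂ = 12.0 × sin 64° / sin 35°
V₂ = 12.0 × 0.8988/0.5736 = 19 m s⁻¹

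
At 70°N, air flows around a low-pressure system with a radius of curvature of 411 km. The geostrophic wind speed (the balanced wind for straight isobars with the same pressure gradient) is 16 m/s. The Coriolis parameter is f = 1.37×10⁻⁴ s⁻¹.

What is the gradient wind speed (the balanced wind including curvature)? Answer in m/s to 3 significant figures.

Around a low, centrifugal force acts outward with Coriolis, so pressure-gradient force balances both:
(1/ρ)|∂P/∂n| = fV + V²/R  →  V² + fR·V − fR·V_g = 0
With fR = 1.37×10⁻⁴ × 411×10³ m = 56.3 m/s:
V = [−fR + √((fR)² + 4 fR V_g)]/2 = [−56.3 + √(56.3² + 4×56.3×16)]/2 = 13 m/s
Subgeostrophic (V < V_g = 16 m/s), as expected around a low.

13.0 m/s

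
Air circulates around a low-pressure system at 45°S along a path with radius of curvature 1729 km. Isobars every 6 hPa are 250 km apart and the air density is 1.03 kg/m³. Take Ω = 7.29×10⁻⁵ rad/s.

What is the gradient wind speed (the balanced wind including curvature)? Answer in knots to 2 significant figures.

Coriolis parameter at 45°S:
f = 2Ω sin φ = 2 × 7.29×10⁻⁵ × sin 45° = 1.03×10⁻⁴ s⁻¹
Pressure gradient: |∂P/∂n| = 600 Pa / 250000 m = 2.40×10⁻³ Pa/m
Geostrophic speed: V_g = |∂P/∂n|/(fρ) = 2.40×10⁻³/(1.03×10⁻⁴ × 1.03) = 22.6 m/s
Around a low, centrifugal force acts outward with Coriolis, so pressure-gradient force balances both:
(1/ρ)|∂P/∂n| = fV + V²/R  →  V² + fR·V − fR·V_g = 0
With fR = 1.03×10⁻⁴ × 1729×10³ m = 178 m/s:
V = [−fR + √((fR)² + 4 fR V_g)]/2 = [−178 + √(178² + 4×178×22.6)]/2 = 20.3 m/s
Subgeostrophic (V < V_g = 22.6 m/s), as expected around a low.
Converting: 20.3 m/s × 1.944 = 39 knots

39 knots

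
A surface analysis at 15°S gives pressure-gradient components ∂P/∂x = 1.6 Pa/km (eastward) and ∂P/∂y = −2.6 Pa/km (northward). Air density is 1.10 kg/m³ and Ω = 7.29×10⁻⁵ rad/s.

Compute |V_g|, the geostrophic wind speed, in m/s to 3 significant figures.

73.5 m/s

Coriolis parameter at 15°S:
f = 2Ω sin φ = 2 × 7.29×10⁻⁵ × sin 15° = 3.77×10⁻⁵ s⁻¹
In the Southern Hemisphere f is negative: f = −3.77×10⁻⁵ s⁻¹.
Component geostrophic relations (x east, y north):
u_g = −(1/(fρ)) ∂P/∂y,  v_g = (1/(fρ)) ∂P/∂x
u_g = −(−2.6×10⁻³)/(−3.77×10⁻⁵ × 1.10) = −62.6 m/s;  v_g = (1.6×10⁻³)/(−3.77×10⁻⁵ × 1.10) = −38.5 m/s
|V_g| = √(u_g² + v_g²) = 73.5 m/s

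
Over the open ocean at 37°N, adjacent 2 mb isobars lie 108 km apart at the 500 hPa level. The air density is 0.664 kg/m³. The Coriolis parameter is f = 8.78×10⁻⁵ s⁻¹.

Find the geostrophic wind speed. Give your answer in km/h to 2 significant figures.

110 km/h

Pressure gradient: |∂P/∂n| = 200 Pa / 108000 m = 1.85×10⁻³ Pa/m
Geostrophic balance (pressure-gradient force = Coriolis force):
V_g = (1/(fρ)) |∂P/∂n| = 1.85×10⁻³ / (8.78×10⁻⁵ × 0.664) = 31.8 m/s
Converting: 31.8 m/s × 3.6 = 110 km/h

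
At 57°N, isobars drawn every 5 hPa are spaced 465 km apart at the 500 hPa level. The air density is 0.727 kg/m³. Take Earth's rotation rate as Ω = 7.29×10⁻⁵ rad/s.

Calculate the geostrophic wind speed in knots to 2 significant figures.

Coriolis parameter at 57°N:
f = 2Ω sin φ = 2 × 7.29×10⁻⁵ × sin 57° = 1.22×10⁻⁴ s⁻¹
Pressure gradient: |∂P/∂n| = 500 Pa / 465000 m = 1.08×10⁻³ Pa/m
Geostrophic balance (pressure-gradient force = Coriolis force):
V_g = (1/(fρ)) |∂P/∂n| = 1.08×10⁻³ / (1.22×10⁻⁴ × 0.727) = 12.1 m/s
Converting: 12.1 m/s × 1.944 = 24 knots

24 knots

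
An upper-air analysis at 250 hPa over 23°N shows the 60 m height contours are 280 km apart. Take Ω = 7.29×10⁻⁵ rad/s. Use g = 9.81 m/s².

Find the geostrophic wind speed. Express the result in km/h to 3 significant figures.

133 km/h

Coriolis parameter at 23°N:
f = 2Ω sin φ = 2 × 7.29×10⁻⁵ × sin 23° = 5.70×10⁻⁵ s⁻¹
Height gradient: |∂Z/∂n| = 60 m / 280000 m = 2.14×10⁻⁴
On a pressure surface, geostrophic balance gives V_g = (g/f)|∂Z/∂n|:
V_g = 9.81 × 2.14×10⁻⁴ / 5.70×10⁻⁵ = 36.9 m/s
Converting: 36.9 m/s × 3.6 = 133 km/h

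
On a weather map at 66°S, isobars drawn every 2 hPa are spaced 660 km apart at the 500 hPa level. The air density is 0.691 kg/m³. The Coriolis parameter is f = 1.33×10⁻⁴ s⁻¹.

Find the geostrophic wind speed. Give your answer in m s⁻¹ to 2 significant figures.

3.3 m s⁻¹

Pressure gradient: |∂P/∂n| = 200 Pa / 660000 m = 3.03×10⁻⁴ Pa/m
Geostrophic balance (pressure-gradient force = Coriolis force):
V_g = (1/(fρ)) |∂P/∂n| = 3.03×10⁻⁴ / (1.33×10⁻⁴ × 0.691) = 3.30 m/s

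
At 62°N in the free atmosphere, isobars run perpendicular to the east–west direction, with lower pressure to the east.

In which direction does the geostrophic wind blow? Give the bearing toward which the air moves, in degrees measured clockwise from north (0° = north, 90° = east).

The pressure-gradient force points toward the east (bearing 090°).
Geostrophic balance: in the Northern Hemisphere the Coriolis force deflects motion to the right, so the geostrophic wind blows 90° to the right of the pressure-gradient force (low pressure on the left).
Rotating 090° by 90° clockwise gives 180° — the wind blows toward the south.

180°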